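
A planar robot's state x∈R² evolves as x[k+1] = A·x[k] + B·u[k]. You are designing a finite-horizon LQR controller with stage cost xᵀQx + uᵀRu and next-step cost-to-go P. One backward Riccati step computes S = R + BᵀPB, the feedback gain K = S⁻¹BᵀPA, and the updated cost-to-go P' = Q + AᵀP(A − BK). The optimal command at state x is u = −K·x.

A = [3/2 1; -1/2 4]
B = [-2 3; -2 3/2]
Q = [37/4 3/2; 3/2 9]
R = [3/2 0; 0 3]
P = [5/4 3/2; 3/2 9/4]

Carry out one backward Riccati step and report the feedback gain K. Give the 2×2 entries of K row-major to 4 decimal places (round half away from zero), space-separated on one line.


-0.0542 -0.9391 0.1084 0.3487

BᵀP = [-5.5000 -7.5000; 6.0000 7.8750]
S = R + BᵀPB = [3/2 0; 0 3] + [26.0000 -27.7500; -27.7500 29.8125] = [27.5000 -27.7500; -27.7500 32.8125]
BᵀPA = [-4.5000 -35.5000; 5.0625 37.5000]
K = S⁻¹·BᵀPA = [-0.0542 -0.9391; 0.1084 0.3487]
A−BK = [1.0663 -1.9242; -0.7711 1.5989]
AᵀP(A−BK) = [0.3321 -0.3660; -0.3660 2.8379]
P' = Q + AᵀP(A−BK) = [9.5821 1.1340; 1.1340 11.8379]
tr(P') = 21.4200


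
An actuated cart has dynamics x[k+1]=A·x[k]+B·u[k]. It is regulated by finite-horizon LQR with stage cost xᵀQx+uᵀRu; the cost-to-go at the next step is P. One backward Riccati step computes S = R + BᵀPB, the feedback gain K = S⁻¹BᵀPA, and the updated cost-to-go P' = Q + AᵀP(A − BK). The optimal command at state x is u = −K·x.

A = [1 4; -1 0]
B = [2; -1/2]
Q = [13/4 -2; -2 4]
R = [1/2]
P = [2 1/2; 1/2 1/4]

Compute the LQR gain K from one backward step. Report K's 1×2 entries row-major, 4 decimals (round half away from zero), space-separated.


0.3802 1.9835

BᵀP = [3.7500 0.8750]
S = R + BᵀPB = [1/2] + [7.0625] = [7.5625]
BᵀPA = [2.8750 15.0000]
K = S⁻¹·BᵀPA = [0.3802 1.9835]
A−BK = [0.2397 0.0331; -0.8099 0.9917]
AᵀP(A−BK) = [0.1570 0.2975; 0.2975 2.2479]
P' = Q + AᵀP(A−BK) = [3.4070 -1.7025; -1.7025 6.2479]
tr(P') = 9.6550


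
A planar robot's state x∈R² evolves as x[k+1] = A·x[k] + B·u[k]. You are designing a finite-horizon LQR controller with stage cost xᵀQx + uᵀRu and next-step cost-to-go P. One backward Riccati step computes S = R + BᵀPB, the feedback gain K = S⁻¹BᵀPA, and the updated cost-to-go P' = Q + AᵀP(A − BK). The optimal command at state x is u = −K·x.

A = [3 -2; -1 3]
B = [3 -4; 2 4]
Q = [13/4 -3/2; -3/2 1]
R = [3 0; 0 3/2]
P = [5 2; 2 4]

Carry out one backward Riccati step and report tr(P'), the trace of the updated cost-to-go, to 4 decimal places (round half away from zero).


BᵀP = [19.0000 14.0000; -12.0000 8.0000]
S = R + BᵀPB = [3 0; 0 3/2] + [85.0000 -20.0000; -20.0000 80.0000] = [88.0000 -20.0000; -20.0000 81.5000]
BᵀPA = [43.0000 4.0000; -44.0000 48.0000]
K = S⁻¹·BᵀPA = [0.3876 0.1899; -0.4448 0.6356]
A−BK = [0.0583 -0.0275; 0.0040 0.0780]
AᵀP(A−BK) = [0.7653 -0.2011; -0.2011 0.7336]
P' = Q + AᵀP(A−BK) = [4.0153 -1.7011; -1.7011 1.7336]
tr(P') = 5.7489

5.7489


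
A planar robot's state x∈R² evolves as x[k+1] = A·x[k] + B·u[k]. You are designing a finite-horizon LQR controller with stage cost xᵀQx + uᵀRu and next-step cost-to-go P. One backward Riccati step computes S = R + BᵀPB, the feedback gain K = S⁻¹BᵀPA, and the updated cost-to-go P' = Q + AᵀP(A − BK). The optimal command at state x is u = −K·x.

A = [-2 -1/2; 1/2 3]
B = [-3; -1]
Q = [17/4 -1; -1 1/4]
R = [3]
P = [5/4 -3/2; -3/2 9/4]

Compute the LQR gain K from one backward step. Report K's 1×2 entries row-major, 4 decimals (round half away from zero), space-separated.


BᵀP = [-2.2500 2.2500]
S = R + BᵀPB = [3] + [4.5000] = [7.5000]
BᵀPA = [5.6250 7.8750]
K = S⁻¹·BᵀPA = [0.7500 1.0500]
A−BK = [0.2500 2.6500; 1.2500 4.0500]
AᵀP(A−BK) = [4.3438 8.0938; 8.0938 16.7938]
P' = Q + AᵀP(A−BK) = [8.5938 7.0938; 7.0938 17.0438]
tr(P') = 25.6375

0.7500 1.0500


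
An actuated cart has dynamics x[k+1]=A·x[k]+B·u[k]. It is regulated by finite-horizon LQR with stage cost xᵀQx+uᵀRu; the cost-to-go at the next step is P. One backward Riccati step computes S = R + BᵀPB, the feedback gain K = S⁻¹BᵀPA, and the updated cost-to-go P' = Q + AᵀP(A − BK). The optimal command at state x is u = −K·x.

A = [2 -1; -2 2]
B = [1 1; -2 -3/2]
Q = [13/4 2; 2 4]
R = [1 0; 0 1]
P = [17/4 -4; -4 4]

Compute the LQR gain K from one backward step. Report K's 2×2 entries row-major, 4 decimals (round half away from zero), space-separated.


BᵀP = [12.2500 -12.0000; 10.2500 -10.0000]
S = R + BᵀPB = [1 0; 0 1] + [36.2500 30.2500; 30.2500 25.2500] = [37.2500 30.2500; 30.2500 26.2500]
BᵀPA = [48.5000 -36.2500; 40.5000 -30.2500]
K = S⁻¹·BᵀPA = [0.7649 -0.5817; 0.6614 -0.4821]
A−BK = [0.5737 0.0637; 0.5219 0.1135]
AᵀP(A−BK) = [1.1155 -0.7649; -0.7649 0.5817]
P' = Q + AᵀP(A−BK) = [4.3655 1.2351; 1.2351 4.5817]
tr(P') = 8.9472

0.7649 -0.5817 0.6614 -0.4821


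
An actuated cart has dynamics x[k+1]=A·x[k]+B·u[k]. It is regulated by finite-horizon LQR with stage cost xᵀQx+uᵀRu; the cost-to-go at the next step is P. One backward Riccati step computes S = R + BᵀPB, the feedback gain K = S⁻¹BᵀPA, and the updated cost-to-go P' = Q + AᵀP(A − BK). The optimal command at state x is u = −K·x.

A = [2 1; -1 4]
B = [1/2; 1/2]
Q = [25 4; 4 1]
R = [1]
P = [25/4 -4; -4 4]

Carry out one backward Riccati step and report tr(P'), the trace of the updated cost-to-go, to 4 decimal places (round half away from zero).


BᵀP = [1.1250 0.0000]
S = R + BᵀPB = [1] + [0.5625] = [1.5625]
BᵀPA = [2.2500 1.1250]
K = S⁻¹·BᵀPA = [1.4400 0.7200]
A−BK = [1.2800 0.6400; -1.7200 3.6400]
AᵀP(A−BK) = [41.7600 -33.1200; -33.1200 37.4400]
P' = Q + AᵀP(A−BK) = [66.7600 -29.1200; -29.1200 38.4400]
tr(P') = 105.2000

105.2000


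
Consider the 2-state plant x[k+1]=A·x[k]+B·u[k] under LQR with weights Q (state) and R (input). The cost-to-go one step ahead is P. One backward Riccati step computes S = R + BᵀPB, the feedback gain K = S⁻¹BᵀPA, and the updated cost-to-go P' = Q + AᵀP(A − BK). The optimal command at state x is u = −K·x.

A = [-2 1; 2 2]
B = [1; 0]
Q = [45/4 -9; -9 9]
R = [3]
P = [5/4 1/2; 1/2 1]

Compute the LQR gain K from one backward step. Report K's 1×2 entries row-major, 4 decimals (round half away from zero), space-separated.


BᵀP = [1.2500 0.5000]
S = R + BᵀPB = [3] + [1.2500] = [4.2500]
BᵀPA = [-1.5000 2.2500]
K = S⁻¹·BᵀPA = [-0.3529 0.5294]
A−BK = [-1.6471 0.4706; 2.0000 2.0000]
AᵀP(A−BK) = [4.4706 1.2941; 1.2941 6.0588]
P' = Q + AᵀP(A−BK) = [15.7206 -7.7059; -7.7059 15.0588]
tr(P') = 30.7794

-0.3529 0.5294


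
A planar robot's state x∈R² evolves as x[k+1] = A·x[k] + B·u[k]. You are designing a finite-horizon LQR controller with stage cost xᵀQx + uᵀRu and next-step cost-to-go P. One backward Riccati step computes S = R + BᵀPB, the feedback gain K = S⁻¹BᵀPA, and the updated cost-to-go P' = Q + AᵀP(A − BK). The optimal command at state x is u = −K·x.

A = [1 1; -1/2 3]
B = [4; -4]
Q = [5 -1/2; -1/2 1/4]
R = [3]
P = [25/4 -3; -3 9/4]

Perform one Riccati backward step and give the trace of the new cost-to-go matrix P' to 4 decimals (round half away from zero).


11.0848

BᵀP = [37.0000 -21.0000]
S = R + BᵀPB = [3] + [232.0000] = [235.0000]
BᵀPA = [47.5000 -26.0000]
K = S⁻¹·BᵀPA = [0.2021 -0.1106]
A−BK = [0.1915 1.4426; 0.3085 2.5574]
AᵀP(A−BK) = [0.2114 0.6303; 0.6303 5.6234]
P' = Q + AᵀP(A−BK) = [5.2114 0.1303; 0.1303 5.8734]
tr(P') = 11.0848


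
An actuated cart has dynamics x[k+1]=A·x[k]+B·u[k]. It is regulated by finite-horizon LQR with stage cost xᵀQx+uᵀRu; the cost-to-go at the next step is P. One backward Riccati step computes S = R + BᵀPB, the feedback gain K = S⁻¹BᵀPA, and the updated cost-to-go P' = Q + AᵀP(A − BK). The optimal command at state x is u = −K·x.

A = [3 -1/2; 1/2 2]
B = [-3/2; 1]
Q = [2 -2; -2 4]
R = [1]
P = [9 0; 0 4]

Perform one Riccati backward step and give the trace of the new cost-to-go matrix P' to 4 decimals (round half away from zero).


BᵀP = [-13.5000 4.0000]
S = R + BᵀPB = [1] + [24.2500] = [25.2500]
BᵀPA = [-38.5000 14.7500]
K = S⁻¹·BᵀPA = [-1.5248 0.5842]
A−BK = [0.7129 0.3762; 2.0248 1.4158]
AᵀP(A−BK) = [23.2970 12.9901; 12.9901 9.6337]
P' = Q + AᵀP(A−BK) = [25.2970 10.9901; 10.9901 13.6337]
tr(P') = 38.9307

38.9307


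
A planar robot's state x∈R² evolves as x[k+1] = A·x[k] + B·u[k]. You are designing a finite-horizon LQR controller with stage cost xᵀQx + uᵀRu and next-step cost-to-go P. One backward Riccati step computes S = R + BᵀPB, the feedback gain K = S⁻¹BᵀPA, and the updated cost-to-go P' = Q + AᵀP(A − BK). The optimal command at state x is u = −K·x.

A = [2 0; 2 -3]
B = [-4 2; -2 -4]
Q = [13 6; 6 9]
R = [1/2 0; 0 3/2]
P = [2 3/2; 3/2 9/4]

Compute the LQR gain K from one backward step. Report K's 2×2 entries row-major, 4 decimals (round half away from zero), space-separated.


BᵀP = [-11.0000 -10.5000; -2.0000 -6.0000]
S = R + BᵀPB = [1/2 0; 0 3/2] + [65.0000 20.0000; 20.0000 20.0000] = [65.5000 20.0000; 20.0000 21.5000]
BᵀPA = [-43.0000 31.5000; -16.0000 18.0000]
K = S⁻¹·BᵀPA = [-0.5996 0.3147; -0.1865 0.5445]
A−BK = [-0.0253 0.1696; 0.0550 -0.1927]
AᵀP(A−BK) = [0.2358 -0.2577; -0.2577 0.5373]
P' = Q + AᵀP(A−BK) = [13.2358 5.7423; 5.7423 9.5373]
tr(P') = 22.7731

-0.5996 0.3147 -0.1865 0.5445


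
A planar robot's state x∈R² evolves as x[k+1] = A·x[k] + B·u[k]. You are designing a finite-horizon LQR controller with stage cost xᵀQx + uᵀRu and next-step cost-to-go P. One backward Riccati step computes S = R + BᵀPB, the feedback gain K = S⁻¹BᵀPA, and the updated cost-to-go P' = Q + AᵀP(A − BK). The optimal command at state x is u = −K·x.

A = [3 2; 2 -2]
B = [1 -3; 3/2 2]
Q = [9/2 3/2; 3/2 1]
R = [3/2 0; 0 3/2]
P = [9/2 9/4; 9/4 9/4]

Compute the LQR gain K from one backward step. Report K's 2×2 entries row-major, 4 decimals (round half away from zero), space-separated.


1.6299 -0.2153 -0.4721 -0.6735

BᵀP = [7.8750 5.6250; -9.0000 -2.2500]
S = R + BᵀPB = [3/2 0; 0 3/2] + [16.3125 -12.3750; -12.3750 22.5000] = [17.8125 -12.3750; -12.3750 24.0000]
BᵀPA = [34.8750 4.5000; -31.5000 -13.5000]
K = S⁻¹·BᵀPA = [1.6299 -0.2153; -0.4721 -0.6735]
A−BK = [-0.0461 0.1948; 0.4992 -0.3301]
AᵀP(A−BK) = [4.7860 -0.2076; -0.2076 0.8765]
P' = Q + AᵀP(A−BK) = [9.2860 1.2924; 1.2924 1.8765]
tr(P') = 11.1625


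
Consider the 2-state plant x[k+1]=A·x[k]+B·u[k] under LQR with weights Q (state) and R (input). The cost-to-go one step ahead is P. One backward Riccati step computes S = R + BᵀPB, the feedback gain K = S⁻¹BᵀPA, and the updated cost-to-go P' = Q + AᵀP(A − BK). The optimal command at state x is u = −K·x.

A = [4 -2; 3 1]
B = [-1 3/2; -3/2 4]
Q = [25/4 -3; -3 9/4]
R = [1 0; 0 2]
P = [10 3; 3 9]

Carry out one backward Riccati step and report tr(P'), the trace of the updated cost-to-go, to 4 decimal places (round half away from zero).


51.3810

BᵀP = [-14.5000 -16.5000; 27.0000 40.5000]
S = R + BᵀPB = [1 0; 0 2] + [39.2500 -87.7500; -87.7500 202.5000] = [40.2500 -87.7500; -87.7500 204.5000]
BᵀPA = [-107.5000 12.5000; 229.5000 -13.5000]
K = S⁻¹·BᵀPA = [-3.4744 2.5828; -0.3686 1.0423]
A−BK = [1.0785 -0.9806; -0.7372 0.7052]
AᵀP(A−BK) = [24.0956 -20.5461; -20.5461 18.7855]
P' = Q + AᵀP(A−BK) = [30.3456 -23.5461; -23.5461 21.0355]
tr(P') = 51.3810


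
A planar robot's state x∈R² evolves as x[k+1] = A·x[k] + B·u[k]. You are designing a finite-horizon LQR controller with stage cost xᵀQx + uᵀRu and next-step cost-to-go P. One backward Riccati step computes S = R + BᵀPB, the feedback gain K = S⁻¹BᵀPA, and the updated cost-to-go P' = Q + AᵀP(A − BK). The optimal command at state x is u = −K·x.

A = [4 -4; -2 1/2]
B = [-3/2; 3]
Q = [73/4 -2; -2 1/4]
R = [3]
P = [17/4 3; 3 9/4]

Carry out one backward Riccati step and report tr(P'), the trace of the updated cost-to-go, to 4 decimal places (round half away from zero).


BᵀP = [2.6250 2.2500]
S = R + BᵀPB = [3] + [2.8125] = [5.8125]
BᵀPA = [6.0000 -9.3750]
K = S⁻¹·BᵀPA = [1.0323 -1.6129]
A−BK = [5.5484 -6.4194; -5.0968 5.3387]
AᵀP(A−BK) = [22.8065 -30.5726; -30.5726 41.4415]
P' = Q + AᵀP(A−BK) = [41.0565 -32.5726; -32.5726 41.6915]
tr(P') = 82.7480

82.7480


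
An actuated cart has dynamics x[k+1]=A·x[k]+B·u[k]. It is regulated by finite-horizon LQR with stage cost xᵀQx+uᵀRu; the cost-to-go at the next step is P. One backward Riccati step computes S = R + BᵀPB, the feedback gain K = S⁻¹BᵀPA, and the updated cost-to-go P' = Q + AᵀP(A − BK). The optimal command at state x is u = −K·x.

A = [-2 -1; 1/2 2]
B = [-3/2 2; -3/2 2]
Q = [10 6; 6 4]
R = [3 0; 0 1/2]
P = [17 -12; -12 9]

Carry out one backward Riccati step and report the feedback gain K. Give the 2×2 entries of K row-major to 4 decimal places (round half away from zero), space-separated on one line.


BᵀP = [-7.5000 4.5000; 10.0000 -6.0000]
S = R + BᵀPB = [3 0; 0 1/2] + [4.5000 -6.0000; -6.0000 8.0000] = [7.5000 -6.0000; -6.0000 8.5000]
BᵀPA = [17.2500 16.5000; -23.0000 -22.0000]
K = S⁻¹·BᵀPA = [0.3108 0.2973; -2.4865 -2.3784]
A−BK = [3.4392 4.2027; 5.9392 7.2027]
AᵀP(A−BK) = [31.6993 37.1689; 37.1689 43.7703]
P' = Q + AᵀP(A−BK) = [41.6993 43.1689; 43.1689 47.7703]
tr(P') = 89.4696

0.3108 0.2973 -2.4865 -2.3784


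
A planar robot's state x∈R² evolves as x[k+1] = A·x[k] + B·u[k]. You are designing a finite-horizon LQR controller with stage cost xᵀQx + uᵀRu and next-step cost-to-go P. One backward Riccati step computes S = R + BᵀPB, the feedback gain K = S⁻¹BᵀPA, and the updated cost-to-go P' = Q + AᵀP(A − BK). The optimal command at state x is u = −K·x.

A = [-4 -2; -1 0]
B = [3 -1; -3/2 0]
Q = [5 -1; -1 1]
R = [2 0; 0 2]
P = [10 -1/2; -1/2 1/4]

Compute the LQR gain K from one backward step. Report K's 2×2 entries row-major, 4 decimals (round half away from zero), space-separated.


BᵀP = [30.7500 -1.8750; -10.0000 0.5000]
S = R + BᵀPB = [2 0; 0 2] + [95.0625 -30.7500; -30.7500 10.0000] = [97.0625 -30.7500; -30.7500 12.0000]
BᵀPA = [-121.1250 -61.5000; 39.5000 20.0000]
K = S⁻¹·BᵀPA = [-1.0898 -0.5612; 0.4990 0.2287]
A−BK = [-0.2315 -0.0878; -2.6347 -0.8417]
AᵀP(A−BK) = [4.5349 1.9960; 1.9960 0.9147]
P' = Q + AᵀP(A−BK) = [9.5349 0.9960; 0.9960 1.9147]
tr(P') = 11.4497

-1.0898 -0.5612 0.4990 0.2287


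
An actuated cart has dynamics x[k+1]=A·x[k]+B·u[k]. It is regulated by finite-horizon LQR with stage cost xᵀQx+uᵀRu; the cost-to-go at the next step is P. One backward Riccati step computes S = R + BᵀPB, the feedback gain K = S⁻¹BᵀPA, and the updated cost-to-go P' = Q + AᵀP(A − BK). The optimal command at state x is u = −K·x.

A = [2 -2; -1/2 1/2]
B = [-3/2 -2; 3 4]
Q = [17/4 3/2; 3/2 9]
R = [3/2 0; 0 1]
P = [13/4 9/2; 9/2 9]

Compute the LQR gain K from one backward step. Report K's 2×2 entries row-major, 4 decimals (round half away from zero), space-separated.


0.0403 -0.0403 0.0806 -0.0806

BᵀP = [8.6250 20.2500; 11.5000 27.0000]
S = R + BᵀPB = [3/2 0; 0 1] + [47.8125 63.7500; 63.7500 85.0000] = [49.3125 63.7500; 63.7500 86.0000]
BᵀPA = [7.1250 -7.1250; 9.5000 -9.5000]
K = S⁻¹·BᵀPA = [0.0403 -0.0403; 0.0806 -0.0806]
A−BK = [2.2216 -2.2216; -0.9433 0.9433]
AᵀP(A−BK) = [5.1972 -5.1972; -5.1972 5.1972]
P' = Q + AᵀP(A−BK) = [9.4472 -3.6972; -3.6972 14.1972]
tr(P') = 23.6445


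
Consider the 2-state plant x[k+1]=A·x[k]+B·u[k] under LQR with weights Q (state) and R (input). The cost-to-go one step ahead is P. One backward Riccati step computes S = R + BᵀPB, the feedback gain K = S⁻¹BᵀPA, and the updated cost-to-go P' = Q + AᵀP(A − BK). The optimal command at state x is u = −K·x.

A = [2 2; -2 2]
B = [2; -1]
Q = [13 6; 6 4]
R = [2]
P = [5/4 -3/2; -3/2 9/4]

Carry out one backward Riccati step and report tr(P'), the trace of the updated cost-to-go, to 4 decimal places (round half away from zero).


BᵀP = [4.0000 -5.2500]
S = R + BᵀPB = [2] + [13.2500] = [15.2500]
BᵀPA = [18.5000 -2.5000]
K = S⁻¹·BᵀPA = [1.2131 -0.1639]
A−BK = [-0.4262 2.3279; -0.7869 1.8361]
AᵀP(A−BK) = [3.5574 -0.9672; -0.9672 1.5902]
P' = Q + AᵀP(A−BK) = [16.5574 5.0328; 5.0328 5.5902]
tr(P') = 22.1475

22.1475


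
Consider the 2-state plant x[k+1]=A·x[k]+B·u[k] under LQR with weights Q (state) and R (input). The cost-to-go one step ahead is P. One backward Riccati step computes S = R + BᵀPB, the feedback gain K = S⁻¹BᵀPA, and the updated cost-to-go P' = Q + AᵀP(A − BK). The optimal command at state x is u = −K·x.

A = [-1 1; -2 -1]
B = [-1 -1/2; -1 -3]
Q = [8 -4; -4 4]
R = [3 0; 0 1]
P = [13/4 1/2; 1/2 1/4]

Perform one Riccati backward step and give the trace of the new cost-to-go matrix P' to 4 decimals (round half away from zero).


BᵀP = [-3.7500 -0.7500; -3.1250 -1.0000]
S = R + BᵀPB = [3 0; 0 1] + [4.5000 4.1250; 4.1250 4.5625] = [7.5000 4.1250; 4.1250 5.5625]
BᵀPA = [5.2500 -3.0000; 5.1250 -2.1250]
K = S⁻¹·BᵀPA = [0.3264 -0.3207; 0.6793 -0.1442]
A−BK = [-0.3340 0.6072; 0.3643 -1.7533]
AᵀP(A−BK) = [1.0550 -0.8273; -0.8273 1.2315]
P' = Q + AᵀP(A−BK) = [9.0550 -4.8273; -4.8273 5.2315]
tr(P') = 14.2865

14.2865


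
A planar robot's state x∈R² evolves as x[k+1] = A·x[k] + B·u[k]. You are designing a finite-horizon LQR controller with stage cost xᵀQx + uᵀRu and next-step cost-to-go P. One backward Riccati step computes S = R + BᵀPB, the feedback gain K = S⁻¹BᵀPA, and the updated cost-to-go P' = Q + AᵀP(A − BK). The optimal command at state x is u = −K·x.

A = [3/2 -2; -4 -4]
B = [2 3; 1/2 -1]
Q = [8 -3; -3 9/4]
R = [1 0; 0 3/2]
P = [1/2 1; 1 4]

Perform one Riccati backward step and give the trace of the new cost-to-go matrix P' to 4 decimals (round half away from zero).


39.6092

BᵀP = [1.5000 4.0000; 0.5000 -1.0000]
S = R + BᵀPB = [1 0; 0 3/2] + [5.0000 0.5000; 0.5000 2.5000] = [6.0000 0.5000; 0.5000 4.0000]
BᵀPA = [-13.7500 -19.0000; 4.7500 3.0000]
K = S⁻¹·BᵀPA = [-2.4158 -3.2632; 1.4895 1.1579]
A−BK = [1.8632 1.0526; -1.3026 -1.2105]
AᵀP(A−BK) = [12.8329 14.1316; 14.1316 16.5263]
P' = Q + AᵀP(A−BK) = [20.8329 11.1316; 11.1316 18.7763]
tr(P') = 39.6092


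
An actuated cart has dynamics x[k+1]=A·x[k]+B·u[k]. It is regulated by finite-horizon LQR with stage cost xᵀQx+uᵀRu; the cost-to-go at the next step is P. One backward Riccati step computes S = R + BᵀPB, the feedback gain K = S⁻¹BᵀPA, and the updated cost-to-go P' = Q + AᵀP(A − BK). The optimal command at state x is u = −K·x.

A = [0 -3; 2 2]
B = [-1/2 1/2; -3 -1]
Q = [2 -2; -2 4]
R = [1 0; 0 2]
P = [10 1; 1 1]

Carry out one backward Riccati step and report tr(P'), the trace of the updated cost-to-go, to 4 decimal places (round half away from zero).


BᵀP = [-8.0000 -3.5000; 4.0000 -0.5000]
S = R + BᵀPB = [1 0; 0 2] + [14.5000 -0.5000; -0.5000 2.5000] = [15.5000 -0.5000; -0.5000 4.5000]
BᵀPA = [-7.0000 17.0000; -1.0000 -13.0000]
K = S⁻¹·BᵀPA = [-0.4604 1.0072; -0.2734 -2.7770]
A−BK = [-0.0935 -1.1079; 0.3453 2.2446]
AᵀP(A−BK) = [0.5036 2.2734; 2.2734 28.7770]
P' = Q + AᵀP(A−BK) = [2.5036 0.2734; 0.2734 32.7770]
tr(P') = 35.2806

35.2806


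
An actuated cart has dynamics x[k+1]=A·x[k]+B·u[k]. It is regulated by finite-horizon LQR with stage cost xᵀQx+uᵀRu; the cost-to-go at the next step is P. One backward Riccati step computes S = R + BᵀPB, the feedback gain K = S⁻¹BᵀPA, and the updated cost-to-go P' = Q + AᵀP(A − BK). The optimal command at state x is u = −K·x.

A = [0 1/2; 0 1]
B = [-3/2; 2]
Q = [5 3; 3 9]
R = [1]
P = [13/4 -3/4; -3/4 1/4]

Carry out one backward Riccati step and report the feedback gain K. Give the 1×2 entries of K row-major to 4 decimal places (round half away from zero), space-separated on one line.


BᵀP = [-6.3750 1.6250]
S = R + BᵀPB = [1] + [12.8125] = [13.8125]
BᵀPA = [0.0000 -1.5625]
K = S⁻¹·BᵀPA = [0.0000 -0.1131]
A−BK = [0.0000 0.3303; 0.0000 1.2262]
AᵀP(A−BK) = [0.0000 0.0000; 0.0000 0.1357]
P' = Q + AᵀP(A−BK) = [5.0000 3.0000; 3.0000 9.1357]
tr(P') = 14.1357

0.0000 -0.1131


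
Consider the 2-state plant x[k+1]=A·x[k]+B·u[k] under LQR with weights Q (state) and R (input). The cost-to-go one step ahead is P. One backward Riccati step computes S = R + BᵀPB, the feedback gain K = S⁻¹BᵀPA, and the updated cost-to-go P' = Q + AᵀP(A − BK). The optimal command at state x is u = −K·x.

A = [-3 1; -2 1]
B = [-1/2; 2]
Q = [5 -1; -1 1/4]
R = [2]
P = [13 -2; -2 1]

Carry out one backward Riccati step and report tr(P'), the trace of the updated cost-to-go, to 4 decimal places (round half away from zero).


58.9292

BᵀP = [-10.5000 3.0000]
S = R + BᵀPB = [2] + [11.2500] = [13.2500]
BᵀPA = [25.5000 -7.5000]
K = S⁻¹·BᵀPA = [1.9245 -0.5660]
A−BK = [-2.0377 0.7170; -5.8491 2.1321]
AᵀP(A−BK) = [47.9245 -16.5660; -16.5660 5.7547]
P' = Q + AᵀP(A−BK) = [52.9245 -17.5660; -17.5660 6.0047]
tr(P') = 58.9292


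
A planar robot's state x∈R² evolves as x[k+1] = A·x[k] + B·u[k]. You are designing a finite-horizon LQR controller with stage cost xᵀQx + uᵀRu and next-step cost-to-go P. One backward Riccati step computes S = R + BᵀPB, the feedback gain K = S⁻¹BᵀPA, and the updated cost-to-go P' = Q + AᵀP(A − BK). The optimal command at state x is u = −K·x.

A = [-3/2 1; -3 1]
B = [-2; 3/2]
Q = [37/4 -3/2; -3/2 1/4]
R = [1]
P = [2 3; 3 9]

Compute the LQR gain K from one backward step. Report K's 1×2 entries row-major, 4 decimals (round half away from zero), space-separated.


BᵀP = [0.5000 7.5000]
S = R + BᵀPB = [1] + [10.2500] = [11.2500]
BᵀPA = [-23.2500 8.0000]
K = S⁻¹·BᵀPA = [-2.0667 0.7111]
A−BK = [-5.6333 2.4222; 0.1000 -0.0667]
AᵀP(A−BK) = [64.4500 -26.9667; -26.9667 11.3111]
P' = Q + AᵀP(A−BK) = [73.7000 -28.4667; -28.4667 11.5611]
tr(P') = 85.2611

-2.0667 0.7111


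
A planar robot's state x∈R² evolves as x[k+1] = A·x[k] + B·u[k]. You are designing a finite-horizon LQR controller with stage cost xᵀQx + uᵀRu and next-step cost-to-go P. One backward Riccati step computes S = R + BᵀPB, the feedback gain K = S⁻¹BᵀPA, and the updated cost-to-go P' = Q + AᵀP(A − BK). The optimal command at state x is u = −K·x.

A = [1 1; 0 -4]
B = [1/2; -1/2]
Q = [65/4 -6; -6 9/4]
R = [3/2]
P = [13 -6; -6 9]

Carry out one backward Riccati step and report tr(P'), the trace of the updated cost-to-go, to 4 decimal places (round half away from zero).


71.4500

BᵀP = [9.5000 -7.5000]
S = R + BᵀPB = [3/2] + [8.5000] = [10.0000]
BᵀPA = [9.5000 39.5000]
K = S⁻¹·BᵀPA = [0.9500 3.9500]
A−BK = [0.5250 -0.9750; 0.4750 -2.0250]
AᵀP(A−BK) = [3.9750 -0.5250; -0.5250 48.9750]
P' = Q + AᵀP(A−BK) = [20.2250 -6.5250; -6.5250 51.2250]
tr(P') = 71.4500


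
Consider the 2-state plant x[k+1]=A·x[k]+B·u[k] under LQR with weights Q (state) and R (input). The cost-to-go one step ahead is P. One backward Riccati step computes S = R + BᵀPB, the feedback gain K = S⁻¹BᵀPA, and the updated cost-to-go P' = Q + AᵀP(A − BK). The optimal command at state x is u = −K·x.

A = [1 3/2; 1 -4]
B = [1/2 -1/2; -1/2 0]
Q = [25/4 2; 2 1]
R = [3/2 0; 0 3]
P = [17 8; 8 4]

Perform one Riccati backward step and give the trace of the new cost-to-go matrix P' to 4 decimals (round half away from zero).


24.1155

BᵀP = [4.5000 2.0000; -8.5000 -4.0000]
S = R + BᵀPB = [3/2 0; 0 3] + [1.2500 -2.2500; -2.2500 4.2500] = [2.7500 -2.2500; -2.2500 7.2500]
BᵀPA = [6.5000 -1.2500; -12.5000 3.2500]
K = S⁻¹·BᵀPA = [1.2773 -0.1176; -1.3277 0.4118]
A−BK = [-0.3025 1.7647; 1.6387 -4.0588]
AᵀP(A−BK) = [12.1008 -4.5882; -4.5882 4.7647]
P' = Q + AᵀP(A−BK) = [18.3508 -2.5882; -2.5882 5.7647]
tr(P') = 24.1155


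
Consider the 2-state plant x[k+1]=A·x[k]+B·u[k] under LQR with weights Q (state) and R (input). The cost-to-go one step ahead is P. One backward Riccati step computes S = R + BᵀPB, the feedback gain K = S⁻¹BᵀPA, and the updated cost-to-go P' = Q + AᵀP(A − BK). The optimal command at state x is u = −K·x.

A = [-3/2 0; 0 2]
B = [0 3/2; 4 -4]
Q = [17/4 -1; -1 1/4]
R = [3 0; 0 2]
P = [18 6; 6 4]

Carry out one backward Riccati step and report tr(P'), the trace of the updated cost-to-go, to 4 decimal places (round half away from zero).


BᵀP = [24.0000 16.0000; 3.0000 -7.0000]
S = R + BᵀPB = [3 0; 0 2] + [64.0000 -28.0000; -28.0000 32.5000] = [67.0000 -28.0000; -28.0000 34.5000]
BᵀPA = [-36.0000 32.0000; -4.5000 -14.0000]
K = S⁻¹·BᵀPA = [-0.8956 0.4661; -0.8573 -0.0275]
A−BK = [-0.2141 0.0412; 0.1532 0.0255]
AᵀP(A−BK) = [4.4013 -1.3434; -1.3434 0.6992]
P' = Q + AᵀP(A−BK) = [8.6513 -2.3434; -2.3434 0.9492]
tr(P') = 9.6005

9.6005


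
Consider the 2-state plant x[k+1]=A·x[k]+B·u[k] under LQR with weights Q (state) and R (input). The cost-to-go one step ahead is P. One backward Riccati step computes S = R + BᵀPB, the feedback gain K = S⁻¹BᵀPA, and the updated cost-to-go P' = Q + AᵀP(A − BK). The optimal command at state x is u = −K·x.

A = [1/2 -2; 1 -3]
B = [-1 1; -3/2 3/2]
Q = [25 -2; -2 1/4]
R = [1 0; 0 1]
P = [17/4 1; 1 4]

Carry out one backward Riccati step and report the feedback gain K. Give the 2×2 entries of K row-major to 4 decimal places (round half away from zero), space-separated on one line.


BᵀP = [-5.7500 -7.0000; 5.7500 7.0000]
S = R + BᵀPB = [1 0; 0 1] + [16.2500 -16.2500; -16.2500 16.2500] = [17.2500 -16.2500; -16.2500 17.2500]
BᵀPA = [-9.8750 32.5000; 9.8750 -32.5000]
K = S⁻¹·BᵀPA = [-0.2948 0.9701; 0.2948 -0.9701]
A−BK = [-0.0896 -0.0597; 0.1157 -0.0896]
AᵀP(A−BK) = [0.2407 -0.5896; -0.5896 1.9403]
P' = Q + AᵀP(A−BK) = [25.2407 -2.5896; -2.5896 2.1903]
tr(P') = 27.4310

-0.2948 0.9701 0.2948 -0.9701


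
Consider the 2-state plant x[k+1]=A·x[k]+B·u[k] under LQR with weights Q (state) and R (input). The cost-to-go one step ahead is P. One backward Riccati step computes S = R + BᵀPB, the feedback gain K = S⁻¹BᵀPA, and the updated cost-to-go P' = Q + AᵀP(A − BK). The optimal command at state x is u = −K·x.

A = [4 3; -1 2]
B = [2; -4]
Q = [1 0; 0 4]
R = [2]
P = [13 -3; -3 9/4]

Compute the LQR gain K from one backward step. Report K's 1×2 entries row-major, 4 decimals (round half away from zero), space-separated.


BᵀP = [38.0000 -15.0000]
S = R + BᵀPB = [2] + [136.0000] = [138.0000]
BᵀPA = [167.0000 84.0000]
K = S⁻¹·BᵀPA = [1.2101 0.6087]
A−BK = [1.5797 1.7826; 3.8406 4.4348]
AᵀP(A−BK) = [32.1558 34.8478; 34.8478 38.8696]
P' = Q + AᵀP(A−BK) = [33.1558 34.8478; 34.8478 42.8696]
tr(P') = 76.0254

1.2101 0.6087


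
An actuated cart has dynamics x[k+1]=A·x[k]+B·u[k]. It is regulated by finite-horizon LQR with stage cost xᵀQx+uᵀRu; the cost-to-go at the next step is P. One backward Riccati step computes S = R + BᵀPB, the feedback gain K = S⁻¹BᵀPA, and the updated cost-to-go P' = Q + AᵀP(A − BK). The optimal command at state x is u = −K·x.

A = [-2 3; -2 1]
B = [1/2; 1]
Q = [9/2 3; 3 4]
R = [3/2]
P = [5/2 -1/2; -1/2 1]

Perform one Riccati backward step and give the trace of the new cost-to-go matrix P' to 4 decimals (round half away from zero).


32.1429

BᵀP = [0.7500 0.7500]
S = R + BᵀPB = [3/2] + [1.1250] = [2.6250]
BᵀPA = [-3.0000 3.0000]
K = S⁻¹·BᵀPA = [-1.1429 1.1429]
A−BK = [-1.4286 2.4286; -0.8571 -0.1429]
AᵀP(A−BK) = [6.5714 -9.5714; -9.5714 17.0714]
P' = Q + AᵀP(A−BK) = [11.0714 -6.5714; -6.5714 21.0714]
tr(P') = 32.1429


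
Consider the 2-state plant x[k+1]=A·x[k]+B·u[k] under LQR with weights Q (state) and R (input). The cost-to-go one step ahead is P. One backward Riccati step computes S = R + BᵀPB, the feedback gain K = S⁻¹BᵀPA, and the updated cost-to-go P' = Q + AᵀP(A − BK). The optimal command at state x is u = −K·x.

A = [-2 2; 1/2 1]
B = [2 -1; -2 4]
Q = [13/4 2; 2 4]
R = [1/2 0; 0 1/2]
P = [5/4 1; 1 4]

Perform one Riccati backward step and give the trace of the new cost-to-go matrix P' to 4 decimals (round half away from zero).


9.3057

BᵀP = [0.5000 -6.0000; 2.7500 15.0000]
S = R + BᵀPB = [1/2 0; 0 1/2] + [13.0000 -24.5000; -24.5000 57.2500] = [13.5000 -24.5000; -24.5000 57.7500]
BᵀPA = [-4.0000 -5.0000; 2.0000 20.5000]
K = S⁻¹·BᵀPA = [-1.0146 1.1902; -0.3958 0.8599]
A−BK = [-0.3666 0.4794; 0.0540 -0.0592]
AᵀP(A−BK) = [0.7331 -0.9589; -0.9589 1.3226]
P' = Q + AᵀP(A−BK) = [3.9831 1.0411; 1.0411 5.3226]
tr(P') = 9.3057


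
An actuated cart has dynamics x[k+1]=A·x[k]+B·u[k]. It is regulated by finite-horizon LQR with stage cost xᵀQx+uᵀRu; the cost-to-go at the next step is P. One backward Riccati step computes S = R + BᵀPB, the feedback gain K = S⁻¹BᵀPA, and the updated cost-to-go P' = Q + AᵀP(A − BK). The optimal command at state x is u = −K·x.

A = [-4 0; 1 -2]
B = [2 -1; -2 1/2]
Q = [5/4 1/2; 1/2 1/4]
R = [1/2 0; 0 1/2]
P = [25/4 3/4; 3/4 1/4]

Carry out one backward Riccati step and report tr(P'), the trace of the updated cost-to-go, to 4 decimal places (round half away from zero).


BᵀP = [11.0000 1.0000; -5.8750 -0.6250]
S = R + BᵀPB = [1/2 0; 0 1/2] + [20.0000 -10.5000; -10.5000 5.5625] = [20.5000 -10.5000; -10.5000 6.0625]
BᵀPA = [-43.0000 -2.0000; 22.8750 1.2500]
K = S⁻¹·BᵀPA = [-1.4610 0.0713; 1.2428 0.3296]
A−BK = [0.1648 0.1871; -2.5434 -2.0223]
AᵀP(A−BK) = [2.9978 1.0245; 1.0245 0.7305]
P' = Q + AᵀP(A−BK) = [4.2478 1.5245; 1.5245 0.9805]
tr(P') = 5.2283

5.2283


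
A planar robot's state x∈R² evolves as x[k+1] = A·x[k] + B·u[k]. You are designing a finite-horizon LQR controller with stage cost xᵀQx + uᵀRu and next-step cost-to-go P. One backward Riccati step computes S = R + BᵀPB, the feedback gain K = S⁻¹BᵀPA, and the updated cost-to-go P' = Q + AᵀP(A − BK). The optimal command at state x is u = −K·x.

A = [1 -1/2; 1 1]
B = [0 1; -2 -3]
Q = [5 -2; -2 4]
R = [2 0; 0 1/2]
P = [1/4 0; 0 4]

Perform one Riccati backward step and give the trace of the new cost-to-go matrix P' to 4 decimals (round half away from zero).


BᵀP = [0.0000 -8.0000; 0.2500 -12.0000]
S = R + BᵀPB = [2 0; 0 1/2] + [16.0000 24.0000; 24.0000 36.2500] = [18.0000 24.0000; 24.0000 36.7500]
BᵀPA = [-8.0000 -8.0000; -11.7500 -12.1250]
K = S⁻¹·BᵀPA = [-0.1404 -0.0351; -0.2281 -0.3070]
A−BK = [1.2281 -0.1930; 0.0351 0.0088]
AᵀP(A−BK) = [0.4474 -0.0132; -0.0132 0.0592]
P' = Q + AᵀP(A−BK) = [5.4474 -2.0132; -2.0132 4.0592]
tr(P') = 9.5066

9.5066


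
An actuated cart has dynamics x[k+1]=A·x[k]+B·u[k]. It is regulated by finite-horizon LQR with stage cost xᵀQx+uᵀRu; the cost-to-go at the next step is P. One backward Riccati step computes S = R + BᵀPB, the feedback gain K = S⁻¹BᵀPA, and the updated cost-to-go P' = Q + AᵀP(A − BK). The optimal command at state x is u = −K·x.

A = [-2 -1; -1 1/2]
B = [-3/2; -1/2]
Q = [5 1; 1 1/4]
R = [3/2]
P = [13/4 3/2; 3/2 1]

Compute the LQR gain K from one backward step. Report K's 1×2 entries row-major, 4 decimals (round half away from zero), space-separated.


1.2376 0.3757

BᵀP = [-5.6250 -2.7500]
S = R + BᵀPB = [3/2] + [9.8125] = [11.3125]
BᵀPA = [14.0000 4.2500]
K = S⁻¹·BᵀPA = [1.2376 0.3757]
A−BK = [-0.1436 -0.4365; -0.3812 0.6878]
AᵀP(A−BK) = [2.6740 0.7403; 0.7403 0.4033]
P' = Q + AᵀP(A−BK) = [7.6740 1.7403; 1.7403 0.6533]
tr(P') = 8.3273


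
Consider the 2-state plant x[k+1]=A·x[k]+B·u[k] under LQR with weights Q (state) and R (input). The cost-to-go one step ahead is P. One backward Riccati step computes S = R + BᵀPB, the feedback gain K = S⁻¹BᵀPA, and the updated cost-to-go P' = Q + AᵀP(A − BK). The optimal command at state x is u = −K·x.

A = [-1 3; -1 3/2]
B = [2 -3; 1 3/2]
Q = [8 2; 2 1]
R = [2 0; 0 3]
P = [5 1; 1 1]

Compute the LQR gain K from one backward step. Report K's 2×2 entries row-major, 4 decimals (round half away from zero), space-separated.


BᵀP = [11.0000 3.0000; -13.5000 -1.5000]
S = R + BᵀPB = [2 0; 0 3] + [25.0000 -28.5000; -28.5000 38.2500] = [27.0000 -28.5000; -28.5000 41.2500]
BᵀPA = [-14.0000 37.5000; 15.0000 -42.7500]
K = S⁻¹·BᵀPA = [-0.4975 1.0896; 0.0199 -0.2836]
A−BK = [0.0547 -0.0299; -0.5323 0.8358]
AᵀP(A−BK) = [0.7363 -1.4925; -1.4925 3.2687]
P' = Q + AᵀP(A−BK) = [8.7363 0.5075; 0.5075 4.2687]
tr(P') = 13.0050

-0.4975 1.0896 0.0199 -0.2836


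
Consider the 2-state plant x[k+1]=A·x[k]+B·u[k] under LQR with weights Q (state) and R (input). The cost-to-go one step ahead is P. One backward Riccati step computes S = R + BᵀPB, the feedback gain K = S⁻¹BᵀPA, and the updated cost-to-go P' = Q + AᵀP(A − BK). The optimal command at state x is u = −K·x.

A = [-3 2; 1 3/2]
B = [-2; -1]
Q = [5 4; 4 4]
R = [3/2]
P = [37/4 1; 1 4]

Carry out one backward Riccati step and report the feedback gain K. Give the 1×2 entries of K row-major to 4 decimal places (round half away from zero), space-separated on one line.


1.1290 -1.0323

BᵀP = [-19.5000 -6.0000]
S = R + BᵀPB = [3/2] + [45.0000] = [46.5000]
BᵀPA = [52.5000 -48.0000]
K = S⁻¹·BᵀPA = [1.1290 -1.0323]
A−BK = [-0.7419 -0.0645; 2.1290 0.4677]
AᵀP(A−BK) = [21.9758 2.1935; 2.1935 2.4516]
P' = Q + AᵀP(A−BK) = [26.9758 6.1935; 6.1935 6.4516]
tr(P') = 33.4274


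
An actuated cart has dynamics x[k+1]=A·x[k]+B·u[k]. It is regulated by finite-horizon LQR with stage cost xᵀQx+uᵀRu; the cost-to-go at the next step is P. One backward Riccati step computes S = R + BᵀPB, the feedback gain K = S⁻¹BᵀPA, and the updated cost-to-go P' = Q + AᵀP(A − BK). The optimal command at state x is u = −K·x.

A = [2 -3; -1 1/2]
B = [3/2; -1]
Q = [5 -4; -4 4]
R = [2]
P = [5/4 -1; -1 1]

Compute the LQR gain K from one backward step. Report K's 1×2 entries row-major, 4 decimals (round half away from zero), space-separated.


BᵀP = [2.8750 -2.5000]
S = R + BᵀPB = [2] + [6.8125] = [8.8125]
BᵀPA = [8.2500 -9.8750]
K = S⁻¹·BᵀPA = [0.9362 -1.1206]
A−BK = [0.5957 -1.3191; -0.0638 -0.6206]
AᵀP(A−BK) = [2.2766 -2.7553; -2.7553 3.4344]
P' = Q + AᵀP(A−BK) = [7.2766 -6.7553; -6.7553 7.4344]
tr(P') = 14.7110

0.9362 -1.1206


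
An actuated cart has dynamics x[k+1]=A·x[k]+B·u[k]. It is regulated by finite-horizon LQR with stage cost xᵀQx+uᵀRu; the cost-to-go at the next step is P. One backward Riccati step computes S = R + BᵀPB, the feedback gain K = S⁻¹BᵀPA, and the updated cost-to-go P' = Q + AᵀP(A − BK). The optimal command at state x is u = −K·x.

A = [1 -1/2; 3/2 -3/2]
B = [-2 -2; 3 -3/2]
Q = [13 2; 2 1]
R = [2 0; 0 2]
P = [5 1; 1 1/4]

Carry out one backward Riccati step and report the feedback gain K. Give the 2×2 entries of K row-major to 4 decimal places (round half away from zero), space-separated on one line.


-0.1469 0.0581 -0.4457 0.2937

BᵀP = [-7.0000 -1.2500; -11.5000 -2.3750]
S = R + BᵀPB = [2 0; 0 2] + [10.2500 15.8750; 15.8750 26.5625] = [12.2500 15.8750; 15.8750 28.5625]
BᵀPA = [-8.8750 5.3750; -15.0625 9.3125]
K = S⁻¹·BᵀPA = [-0.1469 0.0581; -0.4457 0.2937]
A−BK = [-0.1852 0.2037; 1.2720 -1.2337]
AᵀP(A−BK) = [0.5453 -0.3723; -0.3723 0.2647]
P' = Q + AᵀP(A−BK) = [13.5453 1.6277; 1.6277 1.2647]
tr(P') = 14.8100


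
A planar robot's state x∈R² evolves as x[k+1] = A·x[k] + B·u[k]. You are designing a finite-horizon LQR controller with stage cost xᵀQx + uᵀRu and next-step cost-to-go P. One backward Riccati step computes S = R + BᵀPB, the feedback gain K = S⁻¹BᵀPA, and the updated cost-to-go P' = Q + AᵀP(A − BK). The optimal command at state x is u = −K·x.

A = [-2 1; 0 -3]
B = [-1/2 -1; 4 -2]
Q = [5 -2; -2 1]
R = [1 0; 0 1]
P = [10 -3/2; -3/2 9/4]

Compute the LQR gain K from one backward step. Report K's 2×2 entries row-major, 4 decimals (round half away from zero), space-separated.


BᵀP = [-11.0000 9.7500; -7.0000 -3.0000]
S = R + BᵀPB = [1 0; 0 1] + [44.5000 -8.5000; -8.5000 13.0000] = [45.5000 -8.5000; -8.5000 14.0000]
BᵀPA = [22.0000 -40.2500; 14.0000 2.0000]
K = S⁻¹·BᵀPA = [0.7561 -0.9677; 1.4591 -0.4447]
A−BK = [-0.1629 0.0715; -0.1062 -0.0186]
AᵀP(A−BK) = [2.9394 -1.4856; -1.4856 1.1900]
P' = Q + AᵀP(A−BK) = [7.9394 -3.4856; -3.4856 2.1900]
tr(P') = 10.1294

0.7561 -0.9677 1.4591 -0.4447


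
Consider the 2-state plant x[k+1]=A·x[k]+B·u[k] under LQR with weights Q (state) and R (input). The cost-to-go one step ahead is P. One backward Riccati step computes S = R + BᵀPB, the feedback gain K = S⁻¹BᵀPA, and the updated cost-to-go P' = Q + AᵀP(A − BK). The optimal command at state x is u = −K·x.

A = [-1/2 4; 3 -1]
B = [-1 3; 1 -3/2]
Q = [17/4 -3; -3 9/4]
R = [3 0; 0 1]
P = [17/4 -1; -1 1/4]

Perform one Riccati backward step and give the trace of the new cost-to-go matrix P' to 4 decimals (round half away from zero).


8.2187

BᵀP = [-5.2500 1.2500; 14.2500 -3.3750]
S = R + BᵀPB = [3 0; 0 1] + [6.5000 -17.6250; -17.6250 47.8125] = [9.5000 -17.6250; -17.6250 48.8125]
BᵀPA = [6.3750 -22.2500; -17.2500 60.3750]
K = S⁻¹·BᵀPA = [0.0467 -0.1435; -0.3365 1.1851]
A−BK = [0.5563 0.3013; 2.4485 0.9211]
AᵀP(A−BK) = [0.2096 -0.3929; -0.3929 1.5090]
P' = Q + AᵀP(A−BK) = [4.4596 -3.3929; -3.3929 3.7590]
tr(P') = 8.2187


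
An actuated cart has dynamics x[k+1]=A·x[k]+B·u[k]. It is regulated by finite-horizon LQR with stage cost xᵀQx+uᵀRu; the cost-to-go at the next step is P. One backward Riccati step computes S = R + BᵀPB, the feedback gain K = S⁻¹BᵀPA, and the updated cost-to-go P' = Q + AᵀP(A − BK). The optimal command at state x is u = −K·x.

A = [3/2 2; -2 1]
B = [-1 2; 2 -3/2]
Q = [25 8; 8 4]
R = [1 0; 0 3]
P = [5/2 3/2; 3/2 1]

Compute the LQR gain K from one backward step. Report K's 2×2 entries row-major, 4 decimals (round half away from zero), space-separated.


BᵀP = [0.5000 0.5000; 2.7500 1.5000]
S = R + BᵀPB = [1 0; 0 3] + [0.5000 0.2500; 0.2500 3.2500] = [1.5000 0.2500; 0.2500 6.2500]
BᵀPA = [-0.2500 1.5000; 1.1250 7.0000]
K = S⁻¹·BᵀPA = [-0.1980 0.8188; 0.1879 1.0872]
A−BK = [0.9262 0.6443; -1.3221 0.9933]
AᵀP(A−BK) = [0.3641 0.7315; 0.7315 8.1611]
P' = Q + AᵀP(A−BK) = [25.3641 8.7315; 8.7315 12.1611]
tr(P') = 37.5252

-0.1980 0.8188 0.1879 1.0872


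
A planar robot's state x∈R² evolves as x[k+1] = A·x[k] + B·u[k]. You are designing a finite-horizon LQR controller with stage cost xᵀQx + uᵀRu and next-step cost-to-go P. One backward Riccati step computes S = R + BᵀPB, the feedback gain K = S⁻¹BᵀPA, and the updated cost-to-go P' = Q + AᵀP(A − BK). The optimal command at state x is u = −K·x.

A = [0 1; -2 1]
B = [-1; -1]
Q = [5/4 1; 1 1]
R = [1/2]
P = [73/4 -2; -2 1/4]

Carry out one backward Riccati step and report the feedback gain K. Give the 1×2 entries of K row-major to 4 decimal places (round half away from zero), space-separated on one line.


-0.2333 -0.9667

BᵀP = [-16.2500 1.7500]
S = R + BᵀPB = [1/2] + [14.5000] = [15.0000]
BᵀPA = [-3.5000 -14.5000]
K = S⁻¹·BᵀPA = [-0.2333 -0.9667]
A−BK = [-0.2333 0.0333; -2.2333 0.0333]
AᵀP(A−BK) = [0.1833 0.1167; 0.1167 0.4833]
P' = Q + AᵀP(A−BK) = [1.4333 1.1167; 1.1167 1.4833]
tr(P') = 2.9167


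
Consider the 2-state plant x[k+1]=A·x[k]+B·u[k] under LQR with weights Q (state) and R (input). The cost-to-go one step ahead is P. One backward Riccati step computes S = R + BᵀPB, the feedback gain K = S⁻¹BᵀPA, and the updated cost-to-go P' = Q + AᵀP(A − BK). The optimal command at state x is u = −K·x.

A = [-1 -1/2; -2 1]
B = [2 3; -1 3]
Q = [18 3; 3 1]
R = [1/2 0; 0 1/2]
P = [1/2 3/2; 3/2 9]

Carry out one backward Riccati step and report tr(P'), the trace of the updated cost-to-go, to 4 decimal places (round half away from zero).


BᵀP = [-0.5000 -6.0000; 6.0000 31.5000]
S = R + BᵀPB = [1/2 0; 0 1/2] + [5.0000 -19.5000; -19.5000 112.5000] = [5.5000 -19.5000; -19.5000 113.0000]
BᵀPA = [12.5000 -5.7500; -69.0000 28.5000]
K = S⁻¹·BᵀPA = [0.2777 -0.3896; -0.5627 0.1850]
A−BK = [0.1326 -0.2756; -0.0342 0.0554]
AᵀP(A−BK) = [0.2026 -0.1163; -0.1163 0.1128]
P' = Q + AᵀP(A−BK) = [18.2026 2.8837; 2.8837 1.1128]
tr(P') = 19.3154

19.3154
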